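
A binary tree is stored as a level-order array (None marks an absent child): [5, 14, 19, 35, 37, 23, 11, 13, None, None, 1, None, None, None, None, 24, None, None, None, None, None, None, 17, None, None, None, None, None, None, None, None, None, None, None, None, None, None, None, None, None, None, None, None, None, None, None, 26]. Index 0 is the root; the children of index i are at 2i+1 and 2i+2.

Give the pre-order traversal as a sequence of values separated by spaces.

5 14 35 13 24 37 1 17 26 19 23 11

Pre-order visits the node, then its left subtree, then its right subtree.
Visit 5.
At 5: go left to 14.
  Visit 14.
  At 14: go left to 35.
    Visit 35.
    At 35: go left to 13.
      Visit 13.
      At 13: go left to 24.
        24 is a leaf — visit 24.
      At 13: no right child.
    At 35: no right child.
  At 14: go right to 37.
    Visit 37.
    At 37: no left child.
    At 37: go right to 1.
      Visit 1.
      At 1: no left child.
      At 1: go right to 17.
        Visit 17.
        At 17: no left child.
        At 17: go right to 26.
          26 is a leaf — visit 26.
At 5: go right to 19.
  Visit 19.
  At 19: go left to 23.
    23 is a leaf — visit 23.
  At 19: go right to 11.
    11 is a leaf — visit 11.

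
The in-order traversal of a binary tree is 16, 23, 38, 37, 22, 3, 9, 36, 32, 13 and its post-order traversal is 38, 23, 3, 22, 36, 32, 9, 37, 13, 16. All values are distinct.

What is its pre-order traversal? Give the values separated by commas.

The last element of post-order is the root; it splits in-order into left and right subtrees.
Root 16: left subtree has 0 nodes { }, right has 9 {23, 38, 37, 22, 3, 9, 36, 32, 13}.
  Root 13: left subtree has 8 nodes {23, 38, 37, 22, 3, 9, 36, 32}, right has 0 { }.
    Root 37: left subtree has 2 nodes {23, 38}, right has 5 {22, 3, 9, 36, 32}.
      Root 23: left subtree has 0 nodes { }, right has 1 {38}.
      Root 9: left subtree has 2 nodes {22, 3}, right has 2 {36, 32}.
        Root 22: left subtree has 0 nodes { }, right has 1 {3}.
        Root 32: left subtree has 1 node {36}, right has 0 { }.

16, 13, 37, 23, 38, 9, 22, 3, 32, 36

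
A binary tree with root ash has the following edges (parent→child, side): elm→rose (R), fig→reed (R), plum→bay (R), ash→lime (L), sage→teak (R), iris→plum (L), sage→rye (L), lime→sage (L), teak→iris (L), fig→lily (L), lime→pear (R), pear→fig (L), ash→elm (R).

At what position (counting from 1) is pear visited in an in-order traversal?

In-order visits the left subtree, then the node, then the right subtree.
At ash: go left to lime.
  At lime: go left to sage.
    At sage: go left to rye.
      rye is a leaf — visit rye.
    Visit sage.
    At sage: go right to teak.
      At teak: go left to iris.
        At iris: go left to plum.
          At plum: no left child.
          Visit plum.
          At plum: go right to bay.
            bay is a leaf — visit bay.
        Visit iris.
        At iris: no right child.
      Visit teak.
      At teak: no right child.
  Visit lime.
  At lime: go right to pear.
    At pear: go left to fig.
      At fig: go left to lily.
        lily is a leaf — visit lily.
      Visit fig.
      At fig: go right to reed.
        reed is a leaf — visit reed.
    Visit pear.
    At pear: no right child.
Visit ash.
At ash: go right to elm.
  At elm: no left child.
  Visit elm.
  At elm: go right to rose.
    rose is a leaf — visit rose.
Full in-order sequence: rye, sage, plum, bay, iris, teak, lime, lily, fig, reed, pear, ash, elm, rose.

11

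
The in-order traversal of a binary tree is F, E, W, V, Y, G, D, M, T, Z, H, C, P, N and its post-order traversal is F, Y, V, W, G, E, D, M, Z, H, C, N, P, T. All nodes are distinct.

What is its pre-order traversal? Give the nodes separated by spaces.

The last element of post-order is the root; it splits in-order into left and right subtrees.
Root T: left subtree has 8 nodes {F, E, W, V, Y, G, D, M}, right has 5 {Z, H, C, P, N}.
  Root M: left subtree has 7 nodes {F, E, W, V, Y, G, D}, right has 0 { }.
    Root D: left subtree has 6 nodes {F, E, W, V, Y, G}, right has 0 { }.
      Root E: left subtree has 1 node {F}, right has 4 {W, V, Y, G}.
        Root G: left subtree has 3 nodes {W, V, Y}, right has 0 { }.
          Root W: left subtree has 0 nodes { }, right has 2 {V, Y}.
            Root V: left subtree has 0 nodes { }, right has 1 {Y}.
  Root P: left subtree has 3 nodes {Z, H, C}, right has 1 {N}.
    Root C: left subtree has 2 nodes {Z, H}, right has 0 { }.
      Root H: left subtree has 1 node {Z}, right has 0 { }.

T M D E F G W V Y P C H Z N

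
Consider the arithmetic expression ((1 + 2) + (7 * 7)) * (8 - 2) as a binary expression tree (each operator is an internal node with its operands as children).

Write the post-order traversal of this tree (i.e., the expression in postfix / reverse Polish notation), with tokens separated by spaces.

Post-order on an expression tree gives postfix notation: for each operator, emit left operand, right operand, then the operator.

1 2 + 7 7 * + 8 2 - *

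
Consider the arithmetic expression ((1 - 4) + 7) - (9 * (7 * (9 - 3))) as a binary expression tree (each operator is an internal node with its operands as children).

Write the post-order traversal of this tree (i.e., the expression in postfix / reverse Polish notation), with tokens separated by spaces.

1 4 - 7 + 9 7 9 3 - * * -

Post-order on an expression tree gives postfix notation: for each operator, emit left operand, right operand, then the operator.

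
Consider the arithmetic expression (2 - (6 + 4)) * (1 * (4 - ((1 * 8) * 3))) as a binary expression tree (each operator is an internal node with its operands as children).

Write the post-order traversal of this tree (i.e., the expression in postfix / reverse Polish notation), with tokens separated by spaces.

Post-order on an expression tree gives postfix notation: for each operator, emit left operand, right operand, then the operator.

2 6 4 + - 1 4 1 8 * 3 * - * *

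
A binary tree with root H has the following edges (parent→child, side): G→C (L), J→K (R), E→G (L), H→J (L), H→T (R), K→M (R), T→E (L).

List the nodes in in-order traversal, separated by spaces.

J K M H C G E T

In-order visits the left subtree, then the node, then the right subtree.
At H: go left to J.
  At J: no left child.
  Visit J.
  At J: go right to K.
    At K: no left child.
    Visit K.
    At K: go right to M.
      M is a leaf — visit M.
Visit H.
At H: go right to T.
  At T: go left to E.
    At E: go left to G.
      At G: go left to C.
        C is a leaf — visit C.
      Visit G.
      At G: no right child.
    Visit E.
    At E: no right child.
  Visit T.
  At T: no right child.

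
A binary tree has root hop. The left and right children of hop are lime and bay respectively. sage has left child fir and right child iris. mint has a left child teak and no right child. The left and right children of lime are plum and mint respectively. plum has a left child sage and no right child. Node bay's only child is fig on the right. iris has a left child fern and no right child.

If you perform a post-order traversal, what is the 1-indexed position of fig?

Post-order visits the left subtree, then the right subtree, then the node.
At hop: go left to lime.
  At lime: go left to plum.
    At plum: go left to sage.
      At sage: go left to fir.
        fir is a leaf — visit fir.
      At sage: go right to iris.
        At iris: go left to fern.
          fern is a leaf — visit fern.
        At iris: no right child.
        Visit iris.
      Visit sage.
    At plum: no right child.
    Visit plum.
  At lime: go right to mint.
    At mint: go left to teak.
      teak is a leaf — visit teak.
    At mint: no right child.
    Visit mint.
  Visit lime.
At hop: go right to bay.
  At bay: no left child.
  At bay: go right to fig.
    fig is a leaf — visit fig.
  Visit bay.
Visit hop.
Full post-order sequence: fir, fern, iris, sage, plum, teak, mint, lime, fig, bay, hop.

9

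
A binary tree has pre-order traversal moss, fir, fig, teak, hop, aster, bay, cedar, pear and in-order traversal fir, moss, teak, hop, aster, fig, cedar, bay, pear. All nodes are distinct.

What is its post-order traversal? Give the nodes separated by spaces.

fir aster hop teak cedar pear bay fig moss

The first element of pre-order is the root; it splits in-order into left and right subtrees.
Root moss: left subtree has 1 node {fir}, right has 7 {teak, hop, aster, fig, cedar, bay, pear}.
  Root fig: left subtree has 3 nodes {teak, hop, aster}, right has 3 {cedar, bay, pear}.
    Root teak: left subtree has 0 nodes { }, right has 2 {hop, aster}.
      Root hop: left subtree has 0 nodes { }, right has 1 {aster}.
    Root bay: left subtree has 1 node {cedar}, right has 1 {pear}.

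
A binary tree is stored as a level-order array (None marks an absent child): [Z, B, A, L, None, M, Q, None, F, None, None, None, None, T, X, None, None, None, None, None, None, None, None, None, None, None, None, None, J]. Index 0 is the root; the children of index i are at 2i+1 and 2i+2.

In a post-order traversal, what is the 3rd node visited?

B

Post-order visits the left subtree, then the right subtree, then the node.
At Z: go left to B.
  At B: go left to L.
    At L: no left child.
    At L: go right to F.
      F is a leaf — visit F.
    Visit L.
  At B: no right child.
  Visit B.
At Z: go right to A.
  At A: go left to M.
    M is a leaf — visit M.
  At A: go right to Q.
    At Q: go left to T.
      At T: no left child.
      At T: go right to J.
        J is a leaf — visit J.
      Visit T.
    At Q: go right to X.
      X is a leaf — visit X.
    Visit Q.
  Visit A.
Visit Z.
Full post-order sequence: F, L, B, M, J, T, X, Q, A, Z.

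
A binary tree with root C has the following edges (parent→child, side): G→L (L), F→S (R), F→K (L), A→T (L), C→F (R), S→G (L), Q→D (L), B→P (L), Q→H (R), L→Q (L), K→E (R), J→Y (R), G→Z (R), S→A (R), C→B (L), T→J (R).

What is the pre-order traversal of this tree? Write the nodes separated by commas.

Pre-order visits the node, then its left subtree, then its right subtree.
Visit C.
At C: go left to B.
  Visit B.
  At B: go left to P.
    P is a leaf — visit P.
  At B: no right child.
At C: go right to F.
  Visit F.
  At F: go left to K.
    Visit K.
    At K: no left child.
    At K: go right to E.
      E is a leaf — visit E.
  At F: go right to S.
    Visit S.
    At S: go left to G.
      Visit G.
      At G: go left to L.
        Visit L.
        At L: go left to Q.
          Visit Q.
          At Q: go left to D.
            D is a leaf — visit D.
          At Q: go right to H.
            H is a leaf — visit H.
        At L: no right child.
      At G: go right to Z.
        Z is a leaf — visit Z.
    At S: go right to A.
      Visit A.
      At A: go left to T.
        Visit T.
        At T: no left child.
        At T: go right to J.
          Visit J.
          At J: no left child.
          At J: go right to Y.
            Y is a leaf — visit Y.
      At A: no right child.

C, B, P, F, K, E, S, G, L, Q, D, H, Z, A, T, J, Y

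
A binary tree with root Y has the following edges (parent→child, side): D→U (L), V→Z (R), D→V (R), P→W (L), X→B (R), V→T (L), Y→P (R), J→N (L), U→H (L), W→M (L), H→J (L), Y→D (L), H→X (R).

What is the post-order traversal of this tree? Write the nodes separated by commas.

N, J, B, X, H, U, T, Z, V, D, M, W, P, Y

Post-order visits the left subtree, then the right subtree, then the node.
At Y: go left to D.
  At D: go left to U.
    At U: go left to H.
      At H: go left to J.
        At J: go left to N.
          N is a leaf — visit N.
        At J: no right child.
        Visit J.
      At H: go right to X.
        At X: no left child.
        At X: go right to B.
          B is a leaf — visit B.
        Visit X.
      Visit H.
    At U: no right child.
    Visit U.
  At D: go right to V.
    At V: go left to T.
      T is a leaf — visit T.
    At V: go right to Z.
      Z is a leaf — visit Z.
    Visit V.
  Visit D.
At Y: go right to P.
  At P: go left to W.
    At W: go left to M.
      M is a leaf — visit M.
    At W: no right child.
    Visit W.
  At P: no right child.
  Visit P.
Visit Y.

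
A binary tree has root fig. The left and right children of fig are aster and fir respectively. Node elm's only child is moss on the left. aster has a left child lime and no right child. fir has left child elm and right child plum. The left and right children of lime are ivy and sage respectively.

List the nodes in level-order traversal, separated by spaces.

fig aster fir lime elm plum ivy sage moss

Level-order visits nodes level by level from the root, left to right within each level.
Level 0: fig
Level 1: aster, fir
Level 2: lime, elm, plum
Level 3: ivy, sage, moss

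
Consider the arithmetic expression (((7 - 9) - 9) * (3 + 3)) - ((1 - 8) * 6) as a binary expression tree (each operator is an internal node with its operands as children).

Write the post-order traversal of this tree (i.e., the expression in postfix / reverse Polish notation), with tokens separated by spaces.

7 9 - 9 - 3 3 + * 1 8 - 6 * -

Post-order on an expression tree gives postfix notation: for each operator, emit left operand, right operand, then the operator.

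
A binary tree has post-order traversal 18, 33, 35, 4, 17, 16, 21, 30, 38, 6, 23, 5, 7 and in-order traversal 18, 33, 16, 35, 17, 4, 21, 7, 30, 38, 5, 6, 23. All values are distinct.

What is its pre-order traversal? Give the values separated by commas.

7, 21, 16, 33, 18, 17, 35, 4, 5, 38, 30, 23, 6

The last element of post-order is the root; it splits in-order into left and right subtrees.
Root 7: left subtree has 7 nodes {18, 33, 16, 35, 17, 4, 21}, right has 5 {30, 38, 5, 6, 23}.
  Root 21: left subtree has 6 nodes {18, 33, 16, 35, 17, 4}, right has 0 { }.
    Root 16: left subtree has 2 nodes {18, 33}, right has 3 {35, 17, 4}.
      Root 33: left subtree has 1 node {18}, right has 0 { }.
      Root 17: left subtree has 1 node {35}, right has 1 {4}.
  Root 5: left subtree has 2 nodes {30, 38}, right has 2 {6, 23}.
    Root 38: left subtree has 1 node {30}, right has 0 { }.
    Root 23: left subtree has 1 node {6}, right has 0 { }.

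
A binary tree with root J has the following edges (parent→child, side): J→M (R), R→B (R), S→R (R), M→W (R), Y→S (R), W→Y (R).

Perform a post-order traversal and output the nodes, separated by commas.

B, R, S, Y, W, M, J

Post-order visits the left subtree, then the right subtree, then the node.
At J: no left child.
At J: go right to M.
  At M: no left child.
  At M: go right to W.
    At W: no left child.
    At W: go right to Y.
      At Y: no left child.
      At Y: go right to S.
        At S: no left child.
        At S: go right to R.
          At R: no left child.
          At R: go right to B.
            B is a leaf — visit B.
          Visit R.
        Visit S.
      Visit Y.
    Visit W.
  Visit M.
Visit J.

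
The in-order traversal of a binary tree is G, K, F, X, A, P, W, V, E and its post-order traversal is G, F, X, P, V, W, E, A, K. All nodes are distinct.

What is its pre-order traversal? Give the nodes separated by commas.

The last element of post-order is the root; it splits in-order into left and right subtrees.
Root K: left subtree has 1 node {G}, right has 7 {F, X, A, P, W, V, E}.
  Root A: left subtree has 2 nodes {F, X}, right has 4 {P, W, V, E}.
    Root X: left subtree has 1 node {F}, right has 0 { }.
    Root E: left subtree has 3 nodes {P, W, V}, right has 0 { }.
      Root W: left subtree has 1 node {P}, right has 1 {V}.

K, G, A, X, F, E, W, P, V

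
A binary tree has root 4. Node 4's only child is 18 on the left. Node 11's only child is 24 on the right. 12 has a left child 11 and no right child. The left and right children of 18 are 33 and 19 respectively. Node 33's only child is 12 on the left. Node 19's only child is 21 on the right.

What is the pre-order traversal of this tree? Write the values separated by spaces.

4 18 33 12 11 24 19 21

Pre-order visits the node, then its left subtree, then its right subtree.
Visit 4.
At 4: go left to 18.
  Visit 18.
  At 18: go left to 33.
    Visit 33.
    At 33: go left to 12.
      Visit 12.
      At 12: go left to 11.
        Visit 11.
        At 11: no left child.
        At 11: go right to 24.
          24 is a leaf — visit 24.
      At 12: no right child.
    At 33: no right child.
  At 18: go right to 19.
    Visit 19.
    At 19: no left child.
    At 19: go right to 21.
      21 is a leaf — visit 21.
At 4: no right child.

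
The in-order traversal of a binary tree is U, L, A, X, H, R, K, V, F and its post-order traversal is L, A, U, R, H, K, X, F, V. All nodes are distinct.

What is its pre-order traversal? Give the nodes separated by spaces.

The last element of post-order is the root; it splits in-order into left and right subtrees.
Root V: left subtree has 7 nodes {U, L, A, X, H, R, K}, right has 1 {F}.
  Root X: left subtree has 3 nodes {U, L, A}, right has 3 {H, R, K}.
    Root U: left subtree has 0 nodes { }, right has 2 {L, A}.
      Root A: left subtree has 1 node {L}, right has 0 { }.
    Root K: left subtree has 2 nodes {H, R}, right has 0 { }.
      Root H: left subtree has 0 nodes { }, right has 1 {R}.

V X U A L K H R F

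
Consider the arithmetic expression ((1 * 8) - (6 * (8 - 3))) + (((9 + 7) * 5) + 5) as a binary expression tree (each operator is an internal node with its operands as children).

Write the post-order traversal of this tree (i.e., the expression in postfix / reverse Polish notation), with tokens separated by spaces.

1 8 * 6 8 3 - * - 9 7 + 5 * 5 + +

Post-order on an expression tree gives postfix notation: for each operator, emit left operand, right operand, then the operator.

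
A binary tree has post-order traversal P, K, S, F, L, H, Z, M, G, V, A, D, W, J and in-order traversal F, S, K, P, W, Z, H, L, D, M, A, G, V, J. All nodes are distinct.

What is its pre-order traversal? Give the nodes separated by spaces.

The last element of post-order is the root; it splits in-order into left and right subtrees.
Root J: left subtree has 13 nodes {F, S, K, P, W, Z, H, L, D, M, A, G, V}, right has 0 { }.
  Root W: left subtree has 4 nodes {F, S, K, P}, right has 8 {Z, H, L, D, M, A, G, V}.
    Root F: left subtree has 0 nodes { }, right has 3 {S, K, P}.
      Root S: left subtree has 0 nodes { }, right has 2 {K, P}.
        Root K: left subtree has 0 nodes { }, right has 1 {P}.
    Root D: left subtree has 3 nodes {Z, H, L}, right has 4 {M, A, G, V}.
      Root Z: left subtree has 0 nodes { }, right has 2 {H, L}.
        Root H: left subtree has 0 nodes { }, right has 1 {L}.
      Root A: left subtree has 1 node {M}, right has 2 {G, V}.
        Root V: left subtree has 1 node {G}, right has 0 { }.

J W F S K P D Z H L A M V G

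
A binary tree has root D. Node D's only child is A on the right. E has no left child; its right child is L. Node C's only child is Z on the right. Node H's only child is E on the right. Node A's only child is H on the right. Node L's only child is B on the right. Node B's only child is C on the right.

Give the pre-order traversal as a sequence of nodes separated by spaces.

Pre-order visits the node, then its left subtree, then its right subtree.
Visit D.
At D: no left child.
At D: go right to A.
  Visit A.
  At A: no left child.
  At A: go right to H.
    Visit H.
    At H: no left child.
    At H: go right to E.
      Visit E.
      At E: no left child.
      At E: go right to L.
        Visit L.
        At L: no left child.
        At L: go right to B.
          Visit B.
          At B: no left child.
          At B: go right to C.
            Visit C.
            At C: no left child.
            At C: go right to Z.
              Z is a leaf — visit Z.

D A H E L B C Z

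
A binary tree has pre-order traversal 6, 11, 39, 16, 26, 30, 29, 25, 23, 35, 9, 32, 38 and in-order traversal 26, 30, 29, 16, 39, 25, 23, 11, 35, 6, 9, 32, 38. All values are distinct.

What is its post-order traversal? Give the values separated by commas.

The first element of pre-order is the root; it splits in-order into left and right subtrees.
Root 6: left subtree has 9 nodes {26, 30, 29, 16, 39, 25, 23, 11, 35}, right has 3 {9, 32, 38}.
  Root 11: left subtree has 7 nodes {26, 30, 29, 16, 39, 25, 23}, right has 1 {35}.
    Root 39: left subtree has 4 nodes {26, 30, 29, 16}, right has 2 {25, 23}.
      Root 16: left subtree has 3 nodes {26, 30, 29}, right has 0 { }.
        Root 26: left subtree has 0 nodes { }, right has 2 {30, 29}.
          Root 30: left subtree has 0 nodes { }, right has 1 {29}.
      Root 25: left subtree has 0 nodes { }, right has 1 {23}.
  Root 9: left subtree has 0 nodes { }, right has 2 {32, 38}.
    Root 32: left subtree has 0 nodes { }, right has 1 {38}.

29, 30, 26, 16, 23, 25, 39, 35, 11, 38, 32, 9, 6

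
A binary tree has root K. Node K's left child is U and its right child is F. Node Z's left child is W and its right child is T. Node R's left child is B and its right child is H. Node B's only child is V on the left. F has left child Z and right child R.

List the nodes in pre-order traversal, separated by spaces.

Pre-order visits the node, then its left subtree, then its right subtree.
Visit K.
At K: go left to U.
  U is a leaf — visit U.
At K: go right to F.
  Visit F.
  At F: go left to Z.
    Visit Z.
    At Z: go left to W.
      W is a leaf — visit W.
    At Z: go right to T.
      T is a leaf — visit T.
  At F: go right to R.
    Visit R.
    At R: go left to B.
      Visit B.
      At B: go left to V.
        V is a leaf — visit V.
      At B: no right child.
    At R: go right to H.
      H is a leaf — visit H.

K U F Z W T R B V H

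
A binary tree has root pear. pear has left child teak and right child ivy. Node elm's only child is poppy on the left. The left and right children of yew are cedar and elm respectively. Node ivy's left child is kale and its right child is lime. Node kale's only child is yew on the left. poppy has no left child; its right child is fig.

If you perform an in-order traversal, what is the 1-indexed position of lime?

In-order visits the left subtree, then the node, then the right subtree.
At pear: go left to teak.
  teak is a leaf — visit teak.
Visit pear.
At pear: go right to ivy.
  At ivy: go left to kale.
    At kale: go left to yew.
      At yew: go left to cedar.
        cedar is a leaf — visit cedar.
      Visit yew.
      At yew: go right to elm.
        At elm: go left to poppy.
          At poppy: no left child.
          Visit poppy.
          At poppy: go right to fig.
            fig is a leaf — visit fig.
        Visit elm.
        At elm: no right child.
    Visit kale.
    At kale: no right child.
  Visit ivy.
  At ivy: go right to lime.
    lime is a leaf — visit lime.
Full in-order sequence: teak, pear, cedar, yew, poppy, fig, elm, kale, ivy, lime.

10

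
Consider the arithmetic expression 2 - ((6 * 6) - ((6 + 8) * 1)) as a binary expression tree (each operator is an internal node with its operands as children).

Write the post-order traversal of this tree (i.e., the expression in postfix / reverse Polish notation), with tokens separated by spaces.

2 6 6 * 6 8 + 1 * - -

Post-order on an expression tree gives postfix notation: for each operator, emit left operand, right operand, then the operator.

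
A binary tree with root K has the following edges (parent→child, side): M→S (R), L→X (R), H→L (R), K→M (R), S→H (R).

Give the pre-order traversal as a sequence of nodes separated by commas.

K, M, S, H, L, X

Pre-order visits the node, then its left subtree, then its right subtree.
Visit K.
At K: no left child.
At K: go right to M.
  Visit M.
  At M: no left child.
  At M: go right to S.
    Visit S.
    At S: no left child.
    At S: go right to H.
      Visit H.
      At H: no left child.
      At H: go right to L.
        Visit L.
        At L: no left child.
        At L: go right to X.
          X is a leaf — visit X.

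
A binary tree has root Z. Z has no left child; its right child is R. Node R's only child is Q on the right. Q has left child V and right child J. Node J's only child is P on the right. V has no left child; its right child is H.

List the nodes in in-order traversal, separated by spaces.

In-order visits the left subtree, then the node, then the right subtree.
At Z: no left child.
Visit Z.
At Z: go right to R.
  At R: no left child.
  Visit R.
  At R: go right to Q.
    At Q: go left to V.
      At V: no left child.
      Visit V.
      At V: go right to H.
        H is a leaf — visit H.
    Visit Q.
    At Q: go right to J.
      At J: no left child.
      Visit J.
      At J: go right to P.
        P is a leaf — visit P.

Z R V H Q J P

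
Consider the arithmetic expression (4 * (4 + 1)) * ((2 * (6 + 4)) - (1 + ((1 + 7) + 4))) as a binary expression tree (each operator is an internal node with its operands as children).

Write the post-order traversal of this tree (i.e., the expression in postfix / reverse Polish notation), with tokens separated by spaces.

4 4 1 + * 2 6 4 + * 1 1 7 + 4 + + - *

Post-order on an expression tree gives postfix notation: for each operator, emit left operand, right operand, then the operator.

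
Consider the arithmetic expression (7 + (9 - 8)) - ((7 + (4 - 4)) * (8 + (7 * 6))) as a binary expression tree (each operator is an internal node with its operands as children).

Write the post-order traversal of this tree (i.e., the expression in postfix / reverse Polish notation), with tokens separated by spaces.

7 9 8 - + 7 4 4 - + 8 7 6 * + * -

Post-order on an expression tree gives postfix notation: for each operator, emit left operand, right operand, then the operator.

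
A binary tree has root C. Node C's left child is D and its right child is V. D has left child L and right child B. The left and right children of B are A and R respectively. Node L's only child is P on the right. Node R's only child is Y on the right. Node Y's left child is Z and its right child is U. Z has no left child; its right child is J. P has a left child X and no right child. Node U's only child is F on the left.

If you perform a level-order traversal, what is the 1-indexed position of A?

Level-order visits nodes level by level from the root, left to right within each level.
Level 0: C
Level 1: D, V
Level 2: L, B
Level 3: P, A, R
Level 4: X, Y
Level 5: Z, U
Level 6: J, F
Full level-order sequence: C, D, V, L, B, P, A, R, X, Y, Z, U, J, F.

7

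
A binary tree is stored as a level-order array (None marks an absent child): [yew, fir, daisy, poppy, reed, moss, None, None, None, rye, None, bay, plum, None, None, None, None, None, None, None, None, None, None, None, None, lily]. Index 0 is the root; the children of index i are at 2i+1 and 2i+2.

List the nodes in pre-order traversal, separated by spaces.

Pre-order visits the node, then its left subtree, then its right subtree.
Visit yew.
At yew: go left to fir.
  Visit fir.
  At fir: go left to poppy.
    poppy is a leaf — visit poppy.
  At fir: go right to reed.
    Visit reed.
    At reed: go left to rye.
      rye is a leaf — visit rye.
    At reed: no right child.
At yew: go right to daisy.
  Visit daisy.
  At daisy: go left to moss.
    Visit moss.
    At moss: go left to bay.
      bay is a leaf — visit bay.
    At moss: go right to plum.
      Visit plum.
      At plum: go left to lily.
        lily is a leaf — visit lily.
      At plum: no right child.
  At daisy: no right child.

yew fir poppy reed rye daisy moss bay plum lily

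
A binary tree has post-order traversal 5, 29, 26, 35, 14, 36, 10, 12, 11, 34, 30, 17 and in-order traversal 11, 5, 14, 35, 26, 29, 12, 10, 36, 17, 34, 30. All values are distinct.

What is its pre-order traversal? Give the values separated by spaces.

17 11 12 14 5 35 26 29 10 36 30 34

The last element of post-order is the root; it splits in-order into left and right subtrees.
Root 17: left subtree has 9 nodes {11, 5, 14, 35, 26, 29, 12, 10, 36}, right has 2 {34, 30}.
  Root 11: left subtree has 0 nodes { }, right has 8 {5, 14, 35, 26, 29, 12, 10, 36}.
    Root 12: left subtree has 5 nodes {5, 14, 35, 26, 29}, right has 2 {10, 36}.
      Root 14: left subtree has 1 node {5}, right has 3 {35, 26, 29}.
        Root 35: left subtree has 0 nodes { }, right has 2 {26, 29}.
          Root 26: left subtree has 0 nodes { }, right has 1 {29}.
      Root 10: left subtree has 0 nodes { }, right has 1 {36}.
  Root 30: left subtree has 1 node {34}, right has 0 { }.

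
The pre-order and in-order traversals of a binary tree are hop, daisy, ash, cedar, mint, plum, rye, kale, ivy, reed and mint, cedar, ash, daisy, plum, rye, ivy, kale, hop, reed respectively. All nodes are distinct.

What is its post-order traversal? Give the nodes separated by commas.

mint, cedar, ash, ivy, kale, rye, plum, daisy, reed, hop

The first element of pre-order is the root; it splits in-order into left and right subtrees.
Root hop: left subtree has 8 nodes {mint, cedar, ash, daisy, plum, rye, ivy, kale}, right has 1 {reed}.
  Root daisy: left subtree has 3 nodes {mint, cedar, ash}, right has 4 {plum, rye, ivy, kale}.
    Root ash: left subtree has 2 nodes {mint, cedar}, right has 0 { }.
      Root cedar: left subtree has 1 node {mint}, right has 0 { }.
    Root plum: left subtree has 0 nodes { }, right has 3 {rye, ivy, kale}.
      Root rye: left subtree has 0 nodes { }, right has 2 {ivy, kale}.
        Root kale: left subtree has 1 node {ivy}, right has 0 { }.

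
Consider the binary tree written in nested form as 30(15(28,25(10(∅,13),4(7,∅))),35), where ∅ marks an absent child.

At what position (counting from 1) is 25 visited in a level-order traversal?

5

Level-order visits nodes level by level from the root, left to right within each level.
Level 0: 30
Level 1: 15, 35
Level 2: 28, 25
Level 3: 10, 4
Level 4: 13, 7
Full level-order sequence: 30, 15, 35, 28, 25, 10, 4, 13, 7.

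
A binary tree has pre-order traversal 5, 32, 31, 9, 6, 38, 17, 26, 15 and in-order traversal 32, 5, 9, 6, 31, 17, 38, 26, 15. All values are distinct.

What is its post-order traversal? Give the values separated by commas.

The first element of pre-order is the root; it splits in-order into left and right subtrees.
Root 5: left subtree has 1 node {32}, right has 7 {9, 6, 31, 17, 38, 26, 15}.
  Root 31: left subtree has 2 nodes {9, 6}, right has 4 {17, 38, 26, 15}.
    Root 9: left subtree has 0 nodes { }, right has 1 {6}.
    Root 38: left subtree has 1 node {17}, right has 2 {26, 15}.
      Root 26: left subtree has 0 nodes { }, right has 1 {15}.

32, 6, 9, 17, 15, 26, 38, 31, 5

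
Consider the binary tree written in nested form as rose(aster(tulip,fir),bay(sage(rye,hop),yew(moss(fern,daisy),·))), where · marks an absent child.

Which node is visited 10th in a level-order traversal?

moss

Level-order visits nodes level by level from the root, left to right within each level.
Level 0: rose
Level 1: aster, bay
Level 2: tulip, fir, sage, yew
Level 3: rye, hop, moss
Level 4: fern, daisy
Full level-order sequence: rose, aster, bay, tulip, fir, sage, yew, rye, hop, moss, fern, daisy.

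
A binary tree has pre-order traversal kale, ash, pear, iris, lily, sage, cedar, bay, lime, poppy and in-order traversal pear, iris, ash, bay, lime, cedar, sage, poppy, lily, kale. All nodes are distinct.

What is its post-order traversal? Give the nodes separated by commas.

The first element of pre-order is the root; it splits in-order into left and right subtrees.
Root kale: left subtree has 9 nodes {pear, iris, ash, bay, lime, cedar, sage, poppy, lily}, right has 0 { }.
  Root ash: left subtree has 2 nodes {pear, iris}, right has 6 {bay, lime, cedar, sage, poppy, lily}.
    Root pear: left subtree has 0 nodes { }, right has 1 {iris}.
    Root lily: left subtree has 5 nodes {bay, lime, cedar, sage, poppy}, right has 0 { }.
      Root sage: left subtree has 3 nodes {bay, lime, cedar}, right has 1 {poppy}.
        Root cedar: left subtree has 2 nodes {bay, lime}, right has 0 { }.
          Root bay: left subtree has 0 nodes { }, right has 1 {lime}.

iris, pear, lime, bay, cedar, poppy, sage, lily, ash, kale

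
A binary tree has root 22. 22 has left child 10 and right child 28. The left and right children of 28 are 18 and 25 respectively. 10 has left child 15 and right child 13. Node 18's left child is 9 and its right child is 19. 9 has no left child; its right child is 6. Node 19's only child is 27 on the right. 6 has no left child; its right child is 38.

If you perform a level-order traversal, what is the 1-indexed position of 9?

Level-order visits nodes level by level from the root, left to right within each level.
Level 0: 22
Level 1: 10, 28
Level 2: 15, 13, 18, 25
Level 3: 9, 19
Level 4: 6, 27
Level 5: 38
Full level-order sequence: 22, 10, 28, 15, 13, 18, 25, 9, 19, 6, 27, 38.

8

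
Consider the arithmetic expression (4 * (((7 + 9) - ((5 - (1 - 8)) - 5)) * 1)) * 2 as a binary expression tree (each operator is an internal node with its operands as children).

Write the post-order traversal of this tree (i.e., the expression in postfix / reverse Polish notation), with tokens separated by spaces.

Post-order on an expression tree gives postfix notation: for each operator, emit left operand, right operand, then the operator.

4 7 9 + 5 1 8 - - 5 - - 1 * * 2 *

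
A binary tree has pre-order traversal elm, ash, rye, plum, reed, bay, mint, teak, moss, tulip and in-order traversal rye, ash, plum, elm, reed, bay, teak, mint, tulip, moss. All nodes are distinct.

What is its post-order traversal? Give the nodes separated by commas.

The first element of pre-order is the root; it splits in-order into left and right subtrees.
Root elm: left subtree has 3 nodes {rye, ash, plum}, right has 6 {reed, bay, teak, mint, tulip, moss}.
  Root ash: left subtree has 1 node {rye}, right has 1 {plum}.
  Root reed: left subtree has 0 nodes { }, right has 5 {bay, teak, mint, tulip, moss}.
    Root bay: left subtree has 0 nodes { }, right has 4 {teak, mint, tulip, moss}.
      Root mint: left subtree has 1 node {teak}, right has 2 {tulip, moss}.
        Root moss: left subtree has 1 node {tulip}, right has 0 { }.

rye, plum, ash, teak, tulip, moss, mint, bay, reed, elm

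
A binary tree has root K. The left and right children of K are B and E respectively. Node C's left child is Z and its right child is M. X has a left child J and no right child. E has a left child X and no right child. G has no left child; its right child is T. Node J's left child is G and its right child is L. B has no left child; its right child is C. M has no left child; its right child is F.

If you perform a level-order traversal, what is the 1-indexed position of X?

Level-order visits nodes level by level from the root, left to right within each level.
Level 0: K
Level 1: B, E
Level 2: C, X
Level 3: Z, M, J
Level 4: F, G, L
Level 5: T
Full level-order sequence: K, B, E, C, X, Z, M, J, F, G, L, T.

5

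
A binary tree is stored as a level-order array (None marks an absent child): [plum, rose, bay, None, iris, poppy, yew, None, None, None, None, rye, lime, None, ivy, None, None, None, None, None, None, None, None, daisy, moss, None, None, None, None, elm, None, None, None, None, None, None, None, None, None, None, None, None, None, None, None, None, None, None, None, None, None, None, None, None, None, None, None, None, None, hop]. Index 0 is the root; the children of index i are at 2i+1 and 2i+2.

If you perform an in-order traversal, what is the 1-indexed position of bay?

9

In-order visits the left subtree, then the node, then the right subtree.
At plum: go left to rose.
  At rose: no left child.
  Visit rose.
  At rose: go right to iris.
    iris is a leaf — visit iris.
Visit plum.
At plum: go right to bay.
  At bay: go left to poppy.
    At poppy: go left to rye.
      At rye: go left to daisy.
        daisy is a leaf — visit daisy.
      Visit rye.
      At rye: go right to moss.
        moss is a leaf — visit moss.
    Visit poppy.
    At poppy: go right to lime.
      lime is a leaf — visit lime.
  Visit bay.
  At bay: go right to yew.
    At yew: no left child.
    Visit yew.
    At yew: go right to ivy.
      At ivy: go left to elm.
        At elm: go left to hop.
          hop is a leaf — visit hop.
        Visit elm.
        At elm: no right child.
      Visit ivy.
      At ivy: no right child.
Full in-order sequence: rose, iris, plum, daisy, rye, moss, poppy, lime, bay, yew, hop, elm, ivy.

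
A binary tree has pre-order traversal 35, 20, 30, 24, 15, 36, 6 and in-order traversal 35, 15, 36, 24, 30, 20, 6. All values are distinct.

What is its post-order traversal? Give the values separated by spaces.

36 15 24 30 6 20 35

The first element of pre-order is the root; it splits in-order into left and right subtrees.
Root 35: left subtree has 0 nodes { }, right has 6 {15, 36, 24, 30, 20, 6}.
  Root 20: left subtree has 4 nodes {15, 36, 24, 30}, right has 1 {6}.
    Root 30: left subtree has 3 nodes {15, 36, 24}, right has 0 { }.
      Root 24: left subtree has 2 nodes {15, 36}, right has 0 { }.
        Root 15: left subtree has 0 nodes { }, right has 1 {36}.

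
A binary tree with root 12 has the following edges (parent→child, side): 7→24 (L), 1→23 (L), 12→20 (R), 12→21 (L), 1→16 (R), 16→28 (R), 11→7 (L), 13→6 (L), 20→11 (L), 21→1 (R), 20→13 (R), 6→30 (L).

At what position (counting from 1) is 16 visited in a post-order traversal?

Post-order visits the left subtree, then the right subtree, then the node.
At 12: go left to 21.
  At 21: no left child.
  At 21: go right to 1.
    At 1: go left to 23.
      23 is a leaf — visit 23.
    At 1: go right to 16.
      At 16: no left child.
      At 16: go right to 28.
        28 is a leaf — visit 28.
      Visit 16.
    Visit 1.
  Visit 21.
At 12: go right to 20.
  At 20: go left to 11.
    At 11: go left to 7.
      At 7: go left to 24.
        24 is a leaf — visit 24.
      At 7: no right child.
      Visit 7.
    At 11: no right child.
    Visit 11.
  At 20: go right to 13.
    At 13: go left to 6.
      At 6: go left to 30.
        30 is a leaf — visit 30.
      At 6: no right child.
      Visit 6.
    At 13: no right child.
    Visit 13.
  Visit 20.
Visit 12.
Full post-order sequence: 23, 28, 16, 1, 21, 24, 7, 11, 30, 6, 13, 20, 12.

3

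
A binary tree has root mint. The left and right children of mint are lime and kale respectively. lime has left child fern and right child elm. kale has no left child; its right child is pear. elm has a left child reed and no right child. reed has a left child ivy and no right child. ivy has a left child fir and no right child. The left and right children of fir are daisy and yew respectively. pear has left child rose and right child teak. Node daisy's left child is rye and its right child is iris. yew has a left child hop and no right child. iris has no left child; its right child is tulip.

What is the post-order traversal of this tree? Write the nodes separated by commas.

Post-order visits the left subtree, then the right subtree, then the node.
At mint: go left to lime.
  At lime: go left to fern.
    fern is a leaf — visit fern.
  At lime: go right to elm.
    At elm: go left to reed.
      At reed: go left to ivy.
        At ivy: go left to fir.
          At fir: go left to daisy.
            At daisy: go left to rye.
              rye is a leaf — visit rye.
            At daisy: go right to iris.
              At iris: no left child.
              At iris: go right to tulip.
                tulip is a leaf — visit tulip.
              Visit iris.
            Visit daisy.
          At fir: go right to yew.
            At yew: go left to hop.
              hop is a leaf — visit hop.
            At yew: no right child.
            Visit yew.
          Visit fir.
        At ivy: no right child.
        Visit ivy.
      At reed: no right child.
      Visit reed.
    At elm: no right child.
    Visit elm.
  Visit lime.
At mint: go right to kale.
  At kale: no left child.
  At kale: go right to pear.
    At pear: go left to rose.
      rose is a leaf — visit rose.
    At pear: go right to teak.
      teak is a leaf — visit teak.
    Visit pear.
  Visit kale.
Visit mint.

fern, rye, tulip, iris, daisy, hop, yew, fir, ivy, reed, elm, lime, rose, teak, pear, kale, mint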